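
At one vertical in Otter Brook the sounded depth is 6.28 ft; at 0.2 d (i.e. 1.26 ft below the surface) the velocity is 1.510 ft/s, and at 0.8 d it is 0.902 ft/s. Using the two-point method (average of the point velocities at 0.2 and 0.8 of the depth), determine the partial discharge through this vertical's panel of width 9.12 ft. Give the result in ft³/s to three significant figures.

v̄ = (1.510 + 0.902) / 2 = 1.206 ft/s
q = v̄ × d × w = 1.206 × 6.28 × 9.12 = 69.07 ft³/s

69.1 ft³/s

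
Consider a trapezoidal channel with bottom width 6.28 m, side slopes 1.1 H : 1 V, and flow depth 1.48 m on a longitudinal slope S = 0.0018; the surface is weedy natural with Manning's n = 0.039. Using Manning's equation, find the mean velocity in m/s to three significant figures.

1.16 m/s

A = (b + z·y)·y = (6.28 + 1.1×1.48)×1.48 = 11.70 m²
P = b + 2y√(1+z²) = 6.28 + 2×1.48×√(1+1.1²) = 10.68 m
R = A/P = 11.70/10.68 = 1.096 m
Q = (1/n)·A·R^(2/3)·S^(1/2) = (1/0.039) × 11.70 × 1.096^(2/3) × 0.0018^(1/2) = 13.53 m³/s
V = Q/A = 13.53/11.70 = 1.156 m/s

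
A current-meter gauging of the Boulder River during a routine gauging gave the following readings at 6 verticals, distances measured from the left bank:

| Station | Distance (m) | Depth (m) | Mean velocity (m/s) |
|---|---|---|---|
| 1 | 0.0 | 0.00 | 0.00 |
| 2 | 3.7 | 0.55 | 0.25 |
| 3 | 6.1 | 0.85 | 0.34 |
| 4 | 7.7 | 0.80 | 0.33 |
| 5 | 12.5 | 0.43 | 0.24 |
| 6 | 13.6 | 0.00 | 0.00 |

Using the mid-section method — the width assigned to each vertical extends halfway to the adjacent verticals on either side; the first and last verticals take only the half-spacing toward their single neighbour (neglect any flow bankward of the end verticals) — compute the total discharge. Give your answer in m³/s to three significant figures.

w_2 = (6.1 − 0.0)/2 = 3.05 m; q_2 = 0.25 × 0.55 × 3.05 = 0.4194 m³/s
w_3 = (7.7 − 3.7)/2 = 2 m; q_3 = 0.34 × 0.85 × 2 = 0.5780 m³/s
w_4 = (12.5 − 6.1)/2 = 3.2 m; q_4 = 0.33 × 0.80 × 3.2 = 0.8448 m³/s
w_5 = (13.6 − 7.7)/2 = 2.95 m; q_5 = 0.24 × 0.43 × 2.95 = 0.3044 m³/s
Stations 1, 6 contribute zero (depth or velocity is 0).
Q = Σ qᵢ = 2.147 m³/s

2.15 m³/s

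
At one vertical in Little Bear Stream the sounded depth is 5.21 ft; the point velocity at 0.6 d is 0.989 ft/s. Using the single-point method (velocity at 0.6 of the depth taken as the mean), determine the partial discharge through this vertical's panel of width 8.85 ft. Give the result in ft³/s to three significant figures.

v̄ = v₀.₆ = 0.989 ft/s
q = v̄ × d × w = 0.9890 × 5.21 × 8.85 = 45.60 ft³/s

45.6 ft³/s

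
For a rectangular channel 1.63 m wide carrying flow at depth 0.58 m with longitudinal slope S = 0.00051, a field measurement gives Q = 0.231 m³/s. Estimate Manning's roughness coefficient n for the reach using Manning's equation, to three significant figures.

A = b·y = 1.63 × 0.58 = 0.9454 m²
P = b + 2y = 1.63 + 2×0.58 = 2.790 m
R = A/P = 0.9454/2.790 = 0.3389 m
n = (1/Q)·A·R^(2/3)·S^(1/2) = (1/0.231) × 0.9454 × 0.4860 × 0.02258 = 0.04492

0.0449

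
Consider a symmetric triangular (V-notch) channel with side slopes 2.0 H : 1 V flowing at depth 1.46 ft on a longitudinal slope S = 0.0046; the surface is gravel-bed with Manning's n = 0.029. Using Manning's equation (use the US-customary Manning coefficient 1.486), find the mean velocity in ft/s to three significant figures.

2.62 ft/s

A = z·y² = 2.0×1.46² = 4.263 ft²
P = 2y√(1+z²) = 2×1.46×√(1+2.0²) = 6.529 ft
R = A/P = 4.263/6.529 = 0.6529 ft
Q = (1.486/n)·A·R^(2/3)·S^(1/2) = (1.486/0.029) × 4.263 × 0.6529^(2/3) × 0.0046^(1/2) = 11.15 ft³/s
V = Q/A = 11.15/4.263 = 2.616 ft/s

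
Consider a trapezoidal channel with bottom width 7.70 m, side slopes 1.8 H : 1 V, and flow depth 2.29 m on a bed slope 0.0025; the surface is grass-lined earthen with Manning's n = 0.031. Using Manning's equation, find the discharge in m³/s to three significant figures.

A = (b + z·y)·y = (7.70 + 1.8×2.29)×2.29 = 27.07 m²
P = b + 2y√(1+z²) = 7.70 + 2×2.29×√(1+1.8²) = 17.13 m
R = A/P = 27.07/17.13 = 1.580 m
Q = (1/n)·A·R^(2/3)·S^(1/2) = (1/0.031) × 27.07 × 1.580^(2/3) × 0.0025^(1/2) = 59.24 m³/s

59.2 m³/s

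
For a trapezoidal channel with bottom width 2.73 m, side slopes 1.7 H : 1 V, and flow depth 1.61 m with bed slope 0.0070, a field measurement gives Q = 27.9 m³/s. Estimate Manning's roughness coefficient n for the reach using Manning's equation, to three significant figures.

A = (b + z·y)·y = (2.73 + 1.7×1.61)×1.61 = 8.802 m²
P = b + 2y√(1+z²) = 2.73 + 2×1.61×√(1+1.7²) = 9.081 m
R = A/P = 8.802/9.081 = 0.9693 m
n = (1/Q)·A·R^(2/3)·S^(1/2) = (1/27.9) × 8.802 × 0.9794 × 0.08367 = 0.02585

0.0259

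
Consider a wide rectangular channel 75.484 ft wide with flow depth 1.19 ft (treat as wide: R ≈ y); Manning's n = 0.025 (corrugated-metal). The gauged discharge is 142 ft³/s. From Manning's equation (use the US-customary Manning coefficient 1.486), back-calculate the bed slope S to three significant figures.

A = b·y = 75.484 × 1.19 = 89.83 ft²
Wide channel: R ≈ y = 1.19 ft
S = (Q·n / (1.486·A·R^(2/3)))² = (142×0.025 / (1.486×89.83×1.123))² = 0.0005609

0.000561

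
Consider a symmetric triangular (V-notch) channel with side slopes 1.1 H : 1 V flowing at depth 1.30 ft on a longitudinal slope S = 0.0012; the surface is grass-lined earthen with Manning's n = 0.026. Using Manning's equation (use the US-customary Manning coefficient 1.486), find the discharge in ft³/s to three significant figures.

2.26 ft³/s

A = z·y² = 1.1×1.30² = 1.859 ft²
P = 2y√(1+z²) = 2×1.30×√(1+1.1²) = 3.865 ft
R = A/P = 1.859/3.865 = 0.4810 ft
Q = (1.486/n)·A·R^(2/3)·S^(1/2) = (1.486/0.026) × 1.859 × 0.4810^(2/3) × 0.0012^(1/2) = 2.259 ft³/s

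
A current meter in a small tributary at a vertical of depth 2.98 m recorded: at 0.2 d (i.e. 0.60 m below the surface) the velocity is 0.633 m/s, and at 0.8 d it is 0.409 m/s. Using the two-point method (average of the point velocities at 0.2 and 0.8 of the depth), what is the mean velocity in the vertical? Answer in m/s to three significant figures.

v̄ = (0.633 + 0.409) / 2 = 0.5210 m/s

0.521 m/s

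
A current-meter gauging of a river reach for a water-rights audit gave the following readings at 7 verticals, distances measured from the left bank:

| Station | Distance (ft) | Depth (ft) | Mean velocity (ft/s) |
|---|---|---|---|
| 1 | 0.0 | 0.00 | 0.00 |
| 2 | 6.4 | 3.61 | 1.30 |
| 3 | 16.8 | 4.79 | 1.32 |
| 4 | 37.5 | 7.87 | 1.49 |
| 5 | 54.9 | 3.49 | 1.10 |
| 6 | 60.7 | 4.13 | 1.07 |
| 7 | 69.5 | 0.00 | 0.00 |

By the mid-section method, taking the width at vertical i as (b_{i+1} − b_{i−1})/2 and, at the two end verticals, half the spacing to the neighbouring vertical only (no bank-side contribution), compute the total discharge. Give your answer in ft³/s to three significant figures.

w_2 = (16.8 − 0.0)/2 = 8.4 ft; q_2 = 1.30 × 3.61 × 8.4 = 39.42 ft³/s
w_3 = (37.5 − 6.4)/2 = 15.55 ft; q_3 = 1.32 × 4.79 × 15.55 = 98.32 ft³/s
w_4 = (54.9 − 16.8)/2 = 19.05 ft; q_4 = 1.49 × 7.87 × 19.05 = 223.4 ft³/s
w_5 = (60.7 − 37.5)/2 = 11.6 ft; q_5 = 1.10 × 3.49 × 11.6 = 44.53 ft³/s
w_6 = (69.5 − 54.9)/2 = 7.3 ft; q_6 = 1.07 × 4.13 × 7.3 = 32.26 ft³/s
Stations 1, 7 contribute zero (depth or velocity is 0).
Q = Σ qᵢ = 437.9 ft³/s

438 ft³/s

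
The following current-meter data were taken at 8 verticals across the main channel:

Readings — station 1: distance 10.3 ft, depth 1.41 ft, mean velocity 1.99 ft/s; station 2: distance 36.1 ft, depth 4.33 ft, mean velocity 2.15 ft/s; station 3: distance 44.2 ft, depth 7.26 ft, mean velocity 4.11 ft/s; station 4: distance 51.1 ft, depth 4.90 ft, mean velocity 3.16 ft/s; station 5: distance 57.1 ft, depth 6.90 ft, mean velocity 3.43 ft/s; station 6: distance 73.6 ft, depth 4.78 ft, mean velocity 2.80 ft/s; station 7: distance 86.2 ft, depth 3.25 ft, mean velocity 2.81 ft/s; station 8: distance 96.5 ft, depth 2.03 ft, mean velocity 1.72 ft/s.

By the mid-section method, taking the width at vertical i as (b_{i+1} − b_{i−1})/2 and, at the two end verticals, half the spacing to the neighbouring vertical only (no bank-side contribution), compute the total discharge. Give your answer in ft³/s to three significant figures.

1100 ft³/s

w_1 = (36.1 − 10.3)/2 = 12.9 ft; q_1 = 1.99 × 1.41 × 12.9 = 36.20 ft³/s
w_2 = (44.2 − 10.3)/2 = 16.95 ft; q_2 = 2.15 × 4.33 × 16.95 = 157.8 ft³/s
w_3 = (51.1 − 36.1)/2 = 7.5 ft; q_3 = 4.11 × 7.26 × 7.5 = 223.8 ft³/s
w_4 = (57.1 − 44.2)/2 = 6.45 ft; q_4 = 3.16 × 4.90 × 6.45 = 99.87 ft³/s
w_5 = (73.6 − 51.1)/2 = 11.25 ft; q_5 = 3.43 × 6.90 × 11.25 = 266.3 ft³/s
w_6 = (86.2 − 57.1)/2 = 14.55 ft; q_6 = 2.80 × 4.78 × 14.55 = 194.7 ft³/s
w_7 = (96.5 − 73.6)/2 = 11.45 ft; q_7 = 2.81 × 3.25 × 11.45 = 104.6 ft³/s
w_8 = (96.5 − 86.2)/2 = 5.15 ft; q_8 = 1.72 × 2.03 × 5.15 = 17.98 ft³/s
Q = Σ qᵢ = 1101 ft³/s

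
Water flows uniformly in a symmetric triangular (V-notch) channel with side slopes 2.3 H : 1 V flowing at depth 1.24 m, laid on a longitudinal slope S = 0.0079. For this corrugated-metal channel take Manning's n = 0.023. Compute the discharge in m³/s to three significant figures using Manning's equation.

9.38 m³/s

A = z·y² = 2.3×1.24² = 3.536 m²
P = 2y√(1+z²) = 2×1.24×√(1+2.3²) = 6.220 m
R = A/P = 3.536/6.220 = 0.5686 m
Q = (1/n)·A·R^(2/3)·S^(1/2) = (1/0.023) × 3.536 × 0.5686^(2/3) × 0.0079^(1/2) = 9.380 m³/s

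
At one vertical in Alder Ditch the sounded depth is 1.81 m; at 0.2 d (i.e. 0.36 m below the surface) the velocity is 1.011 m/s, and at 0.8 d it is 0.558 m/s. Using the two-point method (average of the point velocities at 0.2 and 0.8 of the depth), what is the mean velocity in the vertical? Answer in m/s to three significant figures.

v̄ = (1.011 + 0.558) / 2 = 0.7845 m/s

0.785 m/s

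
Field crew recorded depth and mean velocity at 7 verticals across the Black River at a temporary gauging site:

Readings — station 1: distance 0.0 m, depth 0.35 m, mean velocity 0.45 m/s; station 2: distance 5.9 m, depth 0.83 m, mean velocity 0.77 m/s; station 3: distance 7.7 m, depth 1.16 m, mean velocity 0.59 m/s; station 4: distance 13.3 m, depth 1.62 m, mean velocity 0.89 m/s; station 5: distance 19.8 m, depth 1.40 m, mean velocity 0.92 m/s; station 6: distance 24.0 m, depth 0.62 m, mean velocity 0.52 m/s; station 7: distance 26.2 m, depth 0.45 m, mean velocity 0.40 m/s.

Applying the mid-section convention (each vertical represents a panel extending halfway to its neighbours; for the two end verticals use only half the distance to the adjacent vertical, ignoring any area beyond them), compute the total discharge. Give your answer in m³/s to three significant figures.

22.3 m³/s

w_1 = (5.9 − 0.0)/2 = 2.95 m; q_1 = 0.45 × 0.35 × 2.95 = 0.4646 m³/s
w_2 = (7.7 − 0.0)/2 = 3.85 m; q_2 = 0.77 × 0.83 × 3.85 = 2.461 m³/s
w_3 = (13.3 − 5.9)/2 = 3.7 m; q_3 = 0.59 × 1.16 × 3.7 = 2.532 m³/s
w_4 = (19.8 − 7.7)/2 = 6.05 m; q_4 = 0.89 × 1.62 × 6.05 = 8.723 m³/s
w_5 = (24.0 − 13.3)/2 = 5.35 m; q_5 = 0.92 × 1.40 × 5.35 = 6.891 m³/s
w_6 = (26.2 − 19.8)/2 = 3.2 m; q_6 = 0.52 × 0.62 × 3.2 = 1.032 m³/s
w_7 = (26.2 − 24.0)/2 = 1.1 m; q_7 = 0.40 × 0.45 × 1.1 = 0.1980 m³/s
Q = Σ qᵢ = 22.30 m³/s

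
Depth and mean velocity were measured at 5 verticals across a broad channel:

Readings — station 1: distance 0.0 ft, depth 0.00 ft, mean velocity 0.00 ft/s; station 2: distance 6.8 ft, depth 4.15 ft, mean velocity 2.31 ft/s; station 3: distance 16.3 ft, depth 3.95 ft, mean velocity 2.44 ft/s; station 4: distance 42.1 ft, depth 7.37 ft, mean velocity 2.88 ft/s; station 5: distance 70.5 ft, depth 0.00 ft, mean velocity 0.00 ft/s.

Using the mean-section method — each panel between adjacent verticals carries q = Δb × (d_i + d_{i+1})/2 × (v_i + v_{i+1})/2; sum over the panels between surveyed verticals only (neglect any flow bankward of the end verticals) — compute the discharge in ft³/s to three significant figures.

647 ft³/s

Panel 1-2: Δb = 6.8 ft, d̄ = (0.00+4.15)/2 = 2.075, v̄ = (0.00+2.31)/2 = 1.155 → q = 6.8×2.075×1.155 = 16.30 ft³/s
Panel 2-3: Δb = 9.5 ft, d̄ = (4.15+3.95)/2 = 4.05, v̄ = (2.31+2.44)/2 = 2.375 → q = 9.5×4.05×2.375 = 91.38 ft³/s
Panel 3-4: Δb = 25.8 ft, d̄ = (3.95+7.37)/2 = 5.66, v̄ = (2.44+2.88)/2 = 2.66 → q = 25.8×5.66×2.66 = 388.4 ft³/s
Panel 4-5: Δb = 28.4 ft, d̄ = (7.37+0.00)/2 = 3.685, v̄ = (2.88+0.00)/2 = 1.44 → q = 28.4×3.685×1.44 = 150.7 ft³/s
Q = Σ q = 646.8 ft³/s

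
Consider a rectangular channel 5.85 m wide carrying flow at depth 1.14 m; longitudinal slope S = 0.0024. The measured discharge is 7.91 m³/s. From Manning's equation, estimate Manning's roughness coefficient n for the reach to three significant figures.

0.0362

A = b·y = 5.85 × 1.14 = 6.669 m²
P = b + 2y = 5.85 + 2×1.14 = 8.130 m
R = A/P = 6.669/8.130 = 0.8203 m
n = (1/Q)·A·R^(2/3)·S^(1/2) = (1/7.91) × 6.669 × 0.8763 × 0.04899 = 0.03619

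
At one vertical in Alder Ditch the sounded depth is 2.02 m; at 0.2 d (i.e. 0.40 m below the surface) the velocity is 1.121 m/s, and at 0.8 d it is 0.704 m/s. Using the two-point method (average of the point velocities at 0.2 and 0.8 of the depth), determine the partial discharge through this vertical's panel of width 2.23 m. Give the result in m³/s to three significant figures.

v̄ = (1.121 + 0.704) / 2 = 0.9125 m/s
q = v̄ × d × w = 0.9125 × 2.02 × 2.23 = 4.110 m³/s

4.11 m³/s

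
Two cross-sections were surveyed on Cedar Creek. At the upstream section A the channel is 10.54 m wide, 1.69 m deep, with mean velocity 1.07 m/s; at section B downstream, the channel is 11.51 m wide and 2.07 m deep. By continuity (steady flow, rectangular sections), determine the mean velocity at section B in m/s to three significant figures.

0.800 m/s

Q = A₁V₁ = (10.54×1.69) × 1.07 = 19.06 m³/s
A₂ = 11.51 × 2.07 = 23.83 m²
V₂ = Q/A₂ = 19.06/23.83 = 0.8000 m/s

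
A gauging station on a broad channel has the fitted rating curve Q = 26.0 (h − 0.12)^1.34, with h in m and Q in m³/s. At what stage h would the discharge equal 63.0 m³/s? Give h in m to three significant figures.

2.06 m

h − h₀ = (Q/C)^(1/b) = (63.0/26.0)^(1/1.34) = 1.936 m
h = 0.12 + 1.936 = 2.056 m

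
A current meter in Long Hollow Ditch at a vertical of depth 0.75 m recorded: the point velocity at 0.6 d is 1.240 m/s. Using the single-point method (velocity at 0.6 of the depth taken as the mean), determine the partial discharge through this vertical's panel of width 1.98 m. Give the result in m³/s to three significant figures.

1.84 m³/s

v̄ = v₀.₆ = 1.240 m/s
q = v̄ × d × w = 1.240 × 0.75 × 1.98 = 1.841 m³/s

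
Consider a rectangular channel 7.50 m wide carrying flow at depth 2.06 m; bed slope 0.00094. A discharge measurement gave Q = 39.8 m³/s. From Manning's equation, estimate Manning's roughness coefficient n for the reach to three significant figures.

A = b·y = 7.50 × 2.06 = 15.45 m²
P = b + 2y = 7.50 + 2×2.06 = 11.62 m
R = A/P = 15.45/11.62 = 1.330 m
n = (1/Q)·A·R^(2/3)·S^(1/2) = (1/39.8) × 15.45 × 1.209 × 0.03066 = 0.01439

0.0144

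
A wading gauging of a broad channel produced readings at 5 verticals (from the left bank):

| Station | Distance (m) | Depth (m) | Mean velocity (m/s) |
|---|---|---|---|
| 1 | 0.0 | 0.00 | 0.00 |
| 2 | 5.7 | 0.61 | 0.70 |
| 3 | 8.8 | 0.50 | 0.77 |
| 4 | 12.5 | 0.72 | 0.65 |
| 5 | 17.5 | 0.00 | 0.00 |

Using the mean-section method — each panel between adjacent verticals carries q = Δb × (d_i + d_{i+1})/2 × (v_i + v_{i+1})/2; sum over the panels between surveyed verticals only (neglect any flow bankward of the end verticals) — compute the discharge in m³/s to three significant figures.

Panel 1-2: Δb = 5.7 m, d̄ = (0.00+0.61)/2 = 0.305, v̄ = (0.00+0.70)/2 = 0.35 → q = 5.7×0.305×0.35 = 0.6085 m³/s
Panel 2-3: Δb = 3.1 m, d̄ = (0.61+0.50)/2 = 0.555, v̄ = (0.70+0.77)/2 = 0.735 → q = 3.1×0.555×0.735 = 1.265 m³/s
Panel 3-4: Δb = 3.7 m, d̄ = (0.50+0.72)/2 = 0.61, v̄ = (0.77+0.65)/2 = 0.71 → q = 3.7×0.61×0.71 = 1.602 m³/s
Panel 4-5: Δb = 5 m, d̄ = (0.72+0.00)/2 = 0.36, v̄ = (0.65+0.00)/2 = 0.325 → q = 5×0.36×0.325 = 0.5850 m³/s
Q = Σ q = 4.061 m³/s

4.06 m³/s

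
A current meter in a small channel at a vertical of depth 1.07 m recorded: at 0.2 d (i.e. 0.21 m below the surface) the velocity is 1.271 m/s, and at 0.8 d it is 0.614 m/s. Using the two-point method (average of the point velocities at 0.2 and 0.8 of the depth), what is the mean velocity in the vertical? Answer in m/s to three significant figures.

0.943 m/s

v̄ = (1.271 + 0.614) / 2 = 0.9425 m/s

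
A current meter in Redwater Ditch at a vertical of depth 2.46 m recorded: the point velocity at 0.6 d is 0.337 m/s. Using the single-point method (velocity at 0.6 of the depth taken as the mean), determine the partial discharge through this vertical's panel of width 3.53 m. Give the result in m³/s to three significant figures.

2.93 m³/s

v̄ = v₀.₆ = 0.337 m/s
q = v̄ × d × w = 0.3370 × 2.46 × 3.53 = 2.926 m³/s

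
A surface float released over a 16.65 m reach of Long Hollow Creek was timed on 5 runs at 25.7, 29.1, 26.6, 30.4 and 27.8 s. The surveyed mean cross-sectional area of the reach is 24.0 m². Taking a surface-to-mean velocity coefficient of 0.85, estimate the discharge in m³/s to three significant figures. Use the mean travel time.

t̄ = (25.7 + 29.1 + 26.6 + 30.4 + 27.8) / 5 = 27.92 s
v_surface = L / t̄ = 16.65 / 27.92 = 0.5963 m/s
v_mean = 0.85 × 0.5963 = 0.5069 m/s
Q = A × v_mean = 24.0 × 0.5069 = 12.17 m³/s

12.2 m³/s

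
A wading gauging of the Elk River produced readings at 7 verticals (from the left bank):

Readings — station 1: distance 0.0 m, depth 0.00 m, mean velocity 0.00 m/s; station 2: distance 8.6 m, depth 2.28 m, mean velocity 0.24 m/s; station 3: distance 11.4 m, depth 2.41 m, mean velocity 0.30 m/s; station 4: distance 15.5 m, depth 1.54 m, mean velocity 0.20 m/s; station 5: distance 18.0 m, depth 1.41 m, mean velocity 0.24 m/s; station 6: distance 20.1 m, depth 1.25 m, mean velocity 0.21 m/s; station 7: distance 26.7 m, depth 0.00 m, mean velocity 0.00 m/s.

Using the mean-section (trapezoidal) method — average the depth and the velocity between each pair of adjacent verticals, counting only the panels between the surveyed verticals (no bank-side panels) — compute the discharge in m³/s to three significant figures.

6.85 m³/s

Panel 1-2: Δb = 8.6 m, d̄ = (0.00+2.28)/2 = 1.14, v̄ = (0.00+0.24)/2 = 0.12 → q = 8.6×1.14×0.12 = 1.176 m³/s
Panel 2-3: Δb = 2.8 m, d̄ = (2.28+2.41)/2 = 2.345, v̄ = (0.24+0.30)/2 = 0.27 → q = 2.8×2.345×0.27 = 1.773 m³/s
Panel 3-4: Δb = 4.1 m, d̄ = (2.41+1.54)/2 = 1.975, v̄ = (0.30+0.20)/2 = 0.25 → q = 4.1×1.975×0.25 = 2.024 m³/s
Panel 4-5: Δb = 2.5 m, d̄ = (1.54+1.41)/2 = 1.475, v̄ = (0.20+0.24)/2 = 0.22 → q = 2.5×1.475×0.22 = 0.8113 m³/s
Panel 5-6: Δb = 2.1 m, d̄ = (1.41+1.25)/2 = 1.33, v̄ = (0.24+0.21)/2 = 0.225 → q = 2.1×1.33×0.225 = 0.6284 m³/s
Panel 6-7: Δb = 6.6 m, d̄ = (1.25+0.00)/2 = 0.625, v̄ = (0.21+0.00)/2 = 0.105 → q = 6.6×0.625×0.105 = 0.4331 m³/s
Q = Σ q = 6.846 m³/s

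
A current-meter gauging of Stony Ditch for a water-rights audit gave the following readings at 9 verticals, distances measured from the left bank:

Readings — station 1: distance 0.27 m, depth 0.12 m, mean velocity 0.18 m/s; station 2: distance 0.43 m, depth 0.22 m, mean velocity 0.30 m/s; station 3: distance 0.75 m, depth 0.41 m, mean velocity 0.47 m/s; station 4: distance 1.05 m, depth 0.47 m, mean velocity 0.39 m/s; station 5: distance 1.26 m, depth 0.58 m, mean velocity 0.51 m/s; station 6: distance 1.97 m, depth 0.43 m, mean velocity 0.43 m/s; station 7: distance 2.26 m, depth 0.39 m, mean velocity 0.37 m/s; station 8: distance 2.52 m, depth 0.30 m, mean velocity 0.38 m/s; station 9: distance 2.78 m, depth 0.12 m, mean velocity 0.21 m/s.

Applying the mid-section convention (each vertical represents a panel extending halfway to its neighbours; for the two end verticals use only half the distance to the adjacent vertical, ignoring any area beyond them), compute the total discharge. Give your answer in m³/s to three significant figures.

0.425 m³/s

w_1 = (0.43 − 0.27)/2 = 0.08 m; q_1 = 0.18 × 0.12 × 0.08 = 0.001728 m³/s
w_2 = (0.75 − 0.27)/2 = 0.24 m; q_2 = 0.30 × 0.22 × 0.24 = 0.01584 m³/s
w_3 = (1.05 − 0.43)/2 = 0.31 m; q_3 = 0.47 × 0.41 × 0.31 = 0.05974 m³/s
w_4 = (1.26 − 0.75)/2 = 0.255 m; q_4 = 0.39 × 0.47 × 0.255 = 0.04674 m³/s
w_5 = (1.97 − 1.05)/2 = 0.46 m; q_5 = 0.51 × 0.58 × 0.46 = 0.1361 m³/s
w_6 = (2.26 − 1.26)/2 = 0.5 m; q_6 = 0.43 × 0.43 × 0.5 = 0.09245 m³/s
w_7 = (2.52 − 1.97)/2 = 0.275 m; q_7 = 0.37 × 0.39 × 0.275 = 0.03968 m³/s
w_8 = (2.78 − 2.26)/2 = 0.26 m; q_8 = 0.38 × 0.30 × 0.26 = 0.02964 m³/s
w_9 = (2.78 − 2.52)/2 = 0.13 m; q_9 = 0.21 × 0.12 × 0.13 = 0.003276 m³/s
Q = Σ qᵢ = 0.4252 m³/s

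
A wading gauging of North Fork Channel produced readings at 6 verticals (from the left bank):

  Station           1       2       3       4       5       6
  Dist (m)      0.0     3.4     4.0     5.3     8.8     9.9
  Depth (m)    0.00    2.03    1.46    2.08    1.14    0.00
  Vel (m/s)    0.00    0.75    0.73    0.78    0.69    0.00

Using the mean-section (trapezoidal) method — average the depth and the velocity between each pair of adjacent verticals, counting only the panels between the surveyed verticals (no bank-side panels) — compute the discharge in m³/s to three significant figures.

8.16 m³/s

Panel 1-2: Δb = 3.4 m, d̄ = (0.00+2.03)/2 = 1.015, v̄ = (0.00+0.75)/2 = 0.375 → q = 3.4×1.015×0.375 = 1.294 m³/s
Panel 2-3: Δb = 0.6 m, d̄ = (2.03+1.46)/2 = 1.745, v̄ = (0.75+0.73)/2 = 0.74 → q = 0.6×1.745×0.74 = 0.7748 m³/s
Panel 3-4: Δb = 1.3 m, d̄ = (1.46+2.08)/2 = 1.77, v̄ = (0.73+0.78)/2 = 0.755 → q = 1.3×1.77×0.755 = 1.737 m³/s
Panel 4-5: Δb = 3.5 m, d̄ = (2.08+1.14)/2 = 1.61, v̄ = (0.78+0.69)/2 = 0.735 → q = 3.5×1.61×0.735 = 4.142 m³/s
Panel 5-6: Δb = 1.1 m, d̄ = (1.14+0.00)/2 = 0.57, v̄ = (0.69+0.00)/2 = 0.345 → q = 1.1×0.57×0.345 = 0.2163 m³/s
Q = Σ q = 8.164 m³/s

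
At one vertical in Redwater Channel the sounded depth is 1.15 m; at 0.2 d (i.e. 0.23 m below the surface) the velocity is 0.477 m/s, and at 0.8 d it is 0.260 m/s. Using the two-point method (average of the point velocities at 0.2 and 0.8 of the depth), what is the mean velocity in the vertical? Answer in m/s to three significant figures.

v̄ = (0.477 + 0.260) / 2 = 0.3685 m/s

0.369 m/s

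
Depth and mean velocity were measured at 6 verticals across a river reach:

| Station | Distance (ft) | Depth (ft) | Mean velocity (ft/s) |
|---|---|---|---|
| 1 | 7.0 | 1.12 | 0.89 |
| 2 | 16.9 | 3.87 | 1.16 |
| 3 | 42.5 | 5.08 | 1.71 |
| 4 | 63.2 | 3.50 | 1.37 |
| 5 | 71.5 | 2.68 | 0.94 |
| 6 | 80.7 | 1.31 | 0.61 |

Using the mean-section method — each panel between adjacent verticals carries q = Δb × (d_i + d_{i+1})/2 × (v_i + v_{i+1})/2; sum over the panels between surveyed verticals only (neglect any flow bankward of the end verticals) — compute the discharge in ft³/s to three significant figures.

Panel 1-2: Δb = 9.9 ft, d̄ = (1.12+3.87)/2 = 2.495, v̄ = (0.89+1.16)/2 = 1.025 → q = 9.9×2.495×1.025 = 25.32 ft³/s
Panel 2-3: Δb = 25.6 ft, d̄ = (3.87+5.08)/2 = 4.475, v̄ = (1.16+1.71)/2 = 1.435 → q = 25.6×4.475×1.435 = 164.4 ft³/s
Panel 3-4: Δb = 20.7 ft, d̄ = (5.08+3.50)/2 = 4.29, v̄ = (1.71+1.37)/2 = 1.54 → q = 20.7×4.29×1.54 = 136.8 ft³/s
Panel 4-5: Δb = 8.3 ft, d̄ = (3.50+2.68)/2 = 3.09, v̄ = (1.37+0.94)/2 = 1.155 → q = 8.3×3.09×1.155 = 29.62 ft³/s
Panel 5-6: Δb = 9.2 ft, d̄ = (2.68+1.31)/2 = 1.995, v̄ = (0.94+0.61)/2 = 0.775 → q = 9.2×1.995×0.775 = 14.22 ft³/s
Q = Σ q = 370.3 ft³/s

370 ft³/s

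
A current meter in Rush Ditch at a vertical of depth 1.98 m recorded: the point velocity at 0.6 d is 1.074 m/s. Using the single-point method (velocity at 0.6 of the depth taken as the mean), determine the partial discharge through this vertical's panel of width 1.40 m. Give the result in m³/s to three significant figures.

v̄ = v₀.₆ = 1.074 m/s
q = v̄ × d × w = 1.074 × 1.98 × 1.40 = 2.977 m³/s

2.98 m³/s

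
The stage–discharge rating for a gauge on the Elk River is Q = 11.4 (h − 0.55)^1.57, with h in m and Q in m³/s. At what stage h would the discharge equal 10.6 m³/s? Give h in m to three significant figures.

h − h₀ = (Q/C)^(1/b) = (10.6/11.4)^(1/1.57) = 0.9547 m
h = 0.55 + 0.9547 = 1.505 m

1.50 m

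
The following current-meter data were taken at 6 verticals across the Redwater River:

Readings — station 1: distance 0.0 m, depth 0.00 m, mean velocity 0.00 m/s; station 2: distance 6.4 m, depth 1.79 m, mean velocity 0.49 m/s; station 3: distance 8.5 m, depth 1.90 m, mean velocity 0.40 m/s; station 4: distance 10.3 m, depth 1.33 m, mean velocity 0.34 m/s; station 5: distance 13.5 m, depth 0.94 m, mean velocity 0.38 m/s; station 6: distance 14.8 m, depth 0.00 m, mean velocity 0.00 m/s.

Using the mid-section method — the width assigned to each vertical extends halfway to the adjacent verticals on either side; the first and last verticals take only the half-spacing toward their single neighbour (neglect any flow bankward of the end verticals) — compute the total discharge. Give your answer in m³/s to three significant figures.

w_2 = (8.5 − 0.0)/2 = 4.25 m; q_2 = 0.49 × 1.79 × 4.25 = 3.728 m³/s
w_3 = (10.3 − 6.4)/2 = 1.95 m; q_3 = 0.40 × 1.90 × 1.95 = 1.482 m³/s
w_4 = (13.5 − 8.5)/2 = 2.5 m; q_4 = 0.34 × 1.33 × 2.5 = 1.131 m³/s
w_5 = (14.8 − 10.3)/2 = 2.25 m; q_5 = 0.38 × 0.94 × 2.25 = 0.8037 m³/s
Stations 1, 6 contribute zero (depth or velocity is 0).
Q = Σ qᵢ = 7.144 m³/s

7.14 m³/s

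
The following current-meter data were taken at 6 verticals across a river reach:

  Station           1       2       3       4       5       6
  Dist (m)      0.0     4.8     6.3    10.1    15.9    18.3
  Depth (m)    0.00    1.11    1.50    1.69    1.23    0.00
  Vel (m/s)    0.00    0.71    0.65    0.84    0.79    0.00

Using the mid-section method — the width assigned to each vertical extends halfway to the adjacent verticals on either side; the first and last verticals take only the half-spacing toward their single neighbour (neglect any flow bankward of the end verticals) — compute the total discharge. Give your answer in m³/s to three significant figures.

15.9 m³/s

w_2 = (6.3 − 0.0)/2 = 3.15 m; q_2 = 0.71 × 1.11 × 3.15 = 2.483 m³/s
w_3 = (10.1 − 4.8)/2 = 2.65 m; q_3 = 0.65 × 1.50 × 2.65 = 2.584 m³/s
w_4 = (15.9 − 6.3)/2 = 4.8 m; q_4 = 0.84 × 1.69 × 4.8 = 6.814 m³/s
w_5 = (18.3 − 10.1)/2 = 4.1 m; q_5 = 0.79 × 1.23 × 4.1 = 3.984 m³/s
Stations 1, 6 contribute zero (depth or velocity is 0).
Q = Σ qᵢ = 15.86 m³/s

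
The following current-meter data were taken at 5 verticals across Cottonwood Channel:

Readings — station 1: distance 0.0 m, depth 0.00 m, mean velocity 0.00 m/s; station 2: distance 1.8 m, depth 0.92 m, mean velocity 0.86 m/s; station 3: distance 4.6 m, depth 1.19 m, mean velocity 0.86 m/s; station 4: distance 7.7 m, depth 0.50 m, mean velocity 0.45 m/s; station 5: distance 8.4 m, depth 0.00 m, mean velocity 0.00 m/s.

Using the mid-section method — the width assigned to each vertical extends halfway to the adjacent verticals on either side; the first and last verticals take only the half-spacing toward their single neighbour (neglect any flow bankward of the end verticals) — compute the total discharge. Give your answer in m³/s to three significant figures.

5.27 m³/s

w_2 = (4.6 − 0.0)/2 = 2.3 m; q_2 = 0.86 × 0.92 × 2.3 = 1.820 m³/s
w_3 = (7.7 − 1.8)/2 = 2.95 m; q_3 = 0.86 × 1.19 × 2.95 = 3.019 m³/s
w_4 = (8.4 − 4.6)/2 = 1.9 m; q_4 = 0.45 × 0.50 × 1.9 = 0.4275 m³/s
Stations 1, 5 contribute zero (depth or velocity is 0).
Q = Σ qᵢ = 5.266 m³/s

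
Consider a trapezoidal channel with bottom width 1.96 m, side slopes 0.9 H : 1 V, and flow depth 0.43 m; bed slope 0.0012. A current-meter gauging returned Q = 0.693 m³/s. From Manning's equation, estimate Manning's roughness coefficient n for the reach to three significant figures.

A = (b + z·y)·y = (1.96 + 0.9×0.43)×0.43 = 1.009 m²
P = b + 2y√(1+z²) = 1.96 + 2×0.43×√(1+0.9²) = 3.117 m
R = A/P = 1.009/3.117 = 0.3238 m
n = (1/Q)·A·R^(2/3)·S^(1/2) = (1/0.693) × 1.009 × 0.4715 × 0.03464 = 0.02379

0.0238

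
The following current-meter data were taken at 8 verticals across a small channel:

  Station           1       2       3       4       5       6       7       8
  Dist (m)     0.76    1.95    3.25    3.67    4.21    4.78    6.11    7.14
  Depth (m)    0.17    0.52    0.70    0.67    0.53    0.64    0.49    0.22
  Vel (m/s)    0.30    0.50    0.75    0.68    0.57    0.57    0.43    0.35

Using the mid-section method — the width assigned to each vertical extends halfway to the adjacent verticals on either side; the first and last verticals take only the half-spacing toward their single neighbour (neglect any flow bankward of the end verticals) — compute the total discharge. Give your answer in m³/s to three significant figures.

1.83 m³/s

w_1 = (1.95 − 0.76)/2 = 0.595 m; q_1 = 0.30 × 0.17 × 0.595 = 0.03035 m³/s
w_2 = (3.25 − 0.76)/2 = 1.245 m; q_2 = 0.50 × 0.52 × 1.245 = 0.3237 m³/s
w_3 = (3.67 − 1.95)/2 = 0.86 m; q_3 = 0.75 × 0.70 × 0.86 = 0.4515 m³/s
w_4 = (4.21 − 3.25)/2 = 0.48 m; q_4 = 0.68 × 0.67 × 0.48 = 0.2187 m³/s
w_5 = (4.78 − 3.67)/2 = 0.555 m; q_5 = 0.57 × 0.53 × 0.555 = 0.1677 m³/s
w_6 = (6.11 − 4.21)/2 = 0.95 m; q_6 = 0.57 × 0.64 × 0.95 = 0.3466 m³/s
w_7 = (7.14 − 4.78)/2 = 1.18 m; q_7 = 0.43 × 0.49 × 1.18 = 0.2486 m³/s
w_8 = (7.14 − 6.11)/2 = 0.515 m; q_8 = 0.35 × 0.22 × 0.515 = 0.03966 m³/s
Q = Σ qᵢ = 1.827 m³/s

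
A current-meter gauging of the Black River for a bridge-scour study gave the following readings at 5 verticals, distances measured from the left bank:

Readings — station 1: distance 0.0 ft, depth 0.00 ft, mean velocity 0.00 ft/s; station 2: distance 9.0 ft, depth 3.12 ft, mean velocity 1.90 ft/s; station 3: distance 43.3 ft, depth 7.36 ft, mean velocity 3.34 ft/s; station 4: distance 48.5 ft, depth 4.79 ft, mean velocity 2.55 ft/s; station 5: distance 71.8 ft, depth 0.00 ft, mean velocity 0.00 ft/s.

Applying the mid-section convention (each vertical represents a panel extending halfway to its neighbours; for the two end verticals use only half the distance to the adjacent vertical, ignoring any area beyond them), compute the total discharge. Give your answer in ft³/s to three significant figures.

788 ft³/s

w_2 = (43.3 − 0.0)/2 = 21.65 ft; q_2 = 1.90 × 3.12 × 21.65 = 128.3 ft³/s
w_3 = (48.5 − 9.0)/2 = 19.75 ft; q_3 = 3.34 × 7.36 × 19.75 = 485.5 ft³/s
w_4 = (71.8 − 43.3)/2 = 14.25 ft; q_4 = 2.55 × 4.79 × 14.25 = 174.1 ft³/s
Stations 1, 5 contribute zero (depth or velocity is 0).
Q = Σ qᵢ = 787.9 ft³/s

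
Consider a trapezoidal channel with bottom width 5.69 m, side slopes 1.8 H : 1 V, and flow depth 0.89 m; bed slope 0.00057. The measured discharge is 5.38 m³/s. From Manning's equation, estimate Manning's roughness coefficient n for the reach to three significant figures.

0.0226

A = (b + z·y)·y = (5.69 + 1.8×0.89)×0.89 = 6.490 m²
P = b + 2y√(1+z²) = 5.69 + 2×0.89×√(1+1.8²) = 9.355 m
R = A/P = 6.490/9.355 = 0.6937 m
n = (1/Q)·A·R^(2/3)·S^(1/2) = (1/5.38) × 6.490 × 0.7836 × 0.02387 = 0.02257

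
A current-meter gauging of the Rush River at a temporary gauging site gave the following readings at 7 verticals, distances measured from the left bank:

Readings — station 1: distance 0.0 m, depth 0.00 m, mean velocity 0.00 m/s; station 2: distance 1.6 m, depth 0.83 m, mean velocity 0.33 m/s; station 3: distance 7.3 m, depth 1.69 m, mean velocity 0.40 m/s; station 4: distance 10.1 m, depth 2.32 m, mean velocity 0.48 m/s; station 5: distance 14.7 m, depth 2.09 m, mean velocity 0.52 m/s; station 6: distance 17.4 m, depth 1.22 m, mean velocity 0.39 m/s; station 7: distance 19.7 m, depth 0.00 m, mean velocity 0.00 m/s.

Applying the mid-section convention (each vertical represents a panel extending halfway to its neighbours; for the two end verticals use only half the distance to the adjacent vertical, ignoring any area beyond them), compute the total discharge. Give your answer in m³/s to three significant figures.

w_2 = (7.3 − 0.0)/2 = 3.65 m; q_2 = 0.33 × 0.83 × 3.65 = 0.9997 m³/s
w_3 = (10.1 − 1.6)/2 = 4.25 m; q_3 = 0.40 × 1.69 × 4.25 = 2.873 m³/s
w_4 = (14.7 − 7.3)/2 = 3.7 m; q_4 = 0.48 × 2.32 × 3.7 = 4.120 m³/s
w_5 = (17.4 − 10.1)/2 = 3.65 m; q_5 = 0.52 × 2.09 × 3.65 = 3.967 m³/s
w_6 = (19.7 − 14.7)/2 = 2.5 m; q_6 = 0.39 × 1.22 × 2.5 = 1.190 m³/s
Stations 1, 7 contribute zero (depth or velocity is 0).
Q = Σ qᵢ = 13.15 m³/s

13.1 m³/s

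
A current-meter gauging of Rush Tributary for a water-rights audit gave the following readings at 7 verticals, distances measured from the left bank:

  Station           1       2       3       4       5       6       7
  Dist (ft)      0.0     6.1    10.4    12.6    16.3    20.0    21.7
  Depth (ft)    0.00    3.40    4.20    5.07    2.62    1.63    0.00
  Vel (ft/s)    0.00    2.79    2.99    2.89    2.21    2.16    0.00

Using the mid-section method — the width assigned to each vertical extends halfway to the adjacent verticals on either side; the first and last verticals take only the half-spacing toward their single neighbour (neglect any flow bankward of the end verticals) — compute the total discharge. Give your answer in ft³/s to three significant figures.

w_2 = (10.4 − 0.0)/2 = 5.2 ft; q_2 = 2.79 × 3.40 × 5.2 = 49.33 ft³/s
w_3 = (12.6 − 6.1)/2 = 3.25 ft; q_3 = 2.99 × 4.20 × 3.25 = 40.81 ft³/s
w_4 = (16.3 − 10.4)/2 = 2.95 ft; q_4 = 2.89 × 5.07 × 2.95 = 43.22 ft³/s
w_5 = (20.0 − 12.6)/2 = 3.7 ft; q_5 = 2.21 × 2.62 × 3.7 = 21.42 ft³/s
w_6 = (21.7 − 16.3)/2 = 2.7 ft; q_6 = 2.16 × 1.63 × 2.7 = 9.506 ft³/s
Stations 1, 7 contribute zero (depth or velocity is 0).
Q = Σ qᵢ = 164.3 ft³/s

164 ft³/s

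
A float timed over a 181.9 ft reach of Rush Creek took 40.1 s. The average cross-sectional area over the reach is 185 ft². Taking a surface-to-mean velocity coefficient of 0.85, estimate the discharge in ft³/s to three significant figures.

v_surface = L / t̄ = 181.9 / 40.1 = 4.536 ft/s
v_mean = 0.85 × 4.536 = 3.856 ft/s
Q = A × v_mean = 185 × 3.856 = 713.3 ft³/s

713 ft³/s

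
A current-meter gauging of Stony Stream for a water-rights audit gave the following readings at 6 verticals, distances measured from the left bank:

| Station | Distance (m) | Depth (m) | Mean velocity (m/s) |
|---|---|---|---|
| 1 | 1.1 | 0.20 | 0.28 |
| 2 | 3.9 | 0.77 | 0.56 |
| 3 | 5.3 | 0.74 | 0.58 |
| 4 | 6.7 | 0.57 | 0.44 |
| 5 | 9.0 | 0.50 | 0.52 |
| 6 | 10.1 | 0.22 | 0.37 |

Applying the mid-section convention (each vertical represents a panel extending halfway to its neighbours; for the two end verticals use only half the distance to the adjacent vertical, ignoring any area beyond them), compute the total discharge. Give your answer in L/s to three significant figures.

w_1 = (3.9 − 1.1)/2 = 1.4 m; q_1 = 0.28 × 0.20 × 1.4 = 0.07840 m³/s
w_2 = (5.3 − 1.1)/2 = 2.1 m; q_2 = 0.56 × 0.77 × 2.1 = 0.9055 m³/s
w_3 = (6.7 − 3.9)/2 = 1.4 m; q_3 = 0.58 × 0.74 × 1.4 = 0.6009 m³/s
w_4 = (9.0 − 5.3)/2 = 1.85 m; q_4 = 0.44 × 0.57 × 1.85 = 0.4640 m³/s
w_5 = (10.1 − 6.7)/2 = 1.7 m; q_5 = 0.52 × 0.50 × 1.7 = 0.4420 m³/s
w_6 = (10.1 − 9.0)/2 = 0.55 m; q_6 = 0.37 × 0.22 × 0.55 = 0.04477 m³/s
Q = Σ qᵢ = 2.536 m³/s
= 2.536 × 1000 = 2536 L/s

2540 L/s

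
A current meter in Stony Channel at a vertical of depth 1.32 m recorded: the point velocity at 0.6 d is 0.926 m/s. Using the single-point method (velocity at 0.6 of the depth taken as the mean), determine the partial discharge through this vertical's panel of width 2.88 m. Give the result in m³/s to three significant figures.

3.52 m³/s

v̄ = v₀.₆ = 0.926 m/s
q = v̄ × d × w = 0.9260 × 1.32 × 2.88 = 3.520 m³/s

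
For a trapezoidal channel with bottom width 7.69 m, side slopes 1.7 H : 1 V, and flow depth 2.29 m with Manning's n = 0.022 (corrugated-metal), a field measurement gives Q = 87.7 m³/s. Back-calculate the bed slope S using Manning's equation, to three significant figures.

A = (b + z·y)·y = (7.69 + 1.7×2.29)×2.29 = 26.53 m²
P = b + 2y√(1+z²) = 7.69 + 2×2.29×√(1+1.7²) = 16.72 m
R = A/P = 26.53/16.72 = 1.586 m
S = (Q·n / (1·A·R^(2/3)))² = (87.7×0.022 / (1×26.53×1.360))² = 0.002860

0.00286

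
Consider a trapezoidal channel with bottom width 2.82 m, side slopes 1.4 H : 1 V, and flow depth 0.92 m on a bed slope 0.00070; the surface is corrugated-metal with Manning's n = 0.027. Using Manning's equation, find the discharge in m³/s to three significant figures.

2.73 m³/s

A = (b + z·y)·y = (2.82 + 1.4×0.92)×0.92 = 3.779 m²
P = b + 2y√(1+z²) = 2.82 + 2×0.92×√(1+1.4²) = 5.986 m
R = A/P = 3.779/5.986 = 0.6314 m
Q = (1/n)·A·R^(2/3)·S^(1/2) = (1/0.027) × 3.779 × 0.6314^(2/3) × 0.00070^(1/2) = 2.726 m³/s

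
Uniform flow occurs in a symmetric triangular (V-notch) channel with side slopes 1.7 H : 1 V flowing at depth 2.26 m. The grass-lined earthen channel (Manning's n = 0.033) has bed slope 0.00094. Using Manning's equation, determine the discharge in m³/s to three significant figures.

7.93 m³/s

A = z·y² = 1.7×2.26² = 8.683 m²
P = 2y√(1+z²) = 2×2.26×√(1+1.7²) = 8.915 m
R = A/P = 8.683/8.915 = 0.9740 m
Q = (1/n)·A·R^(2/3)·S^(1/2) = (1/0.033) × 8.683 × 0.9740^(2/3) × 0.00094^(1/2) = 7.927 m³/s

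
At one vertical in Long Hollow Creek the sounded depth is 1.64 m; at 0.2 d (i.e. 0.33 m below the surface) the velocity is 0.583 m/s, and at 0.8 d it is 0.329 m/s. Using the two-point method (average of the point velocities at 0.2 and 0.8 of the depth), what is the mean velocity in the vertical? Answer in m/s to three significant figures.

0.456 m/s

v̄ = (0.583 + 0.329) / 2 = 0.4560 m/s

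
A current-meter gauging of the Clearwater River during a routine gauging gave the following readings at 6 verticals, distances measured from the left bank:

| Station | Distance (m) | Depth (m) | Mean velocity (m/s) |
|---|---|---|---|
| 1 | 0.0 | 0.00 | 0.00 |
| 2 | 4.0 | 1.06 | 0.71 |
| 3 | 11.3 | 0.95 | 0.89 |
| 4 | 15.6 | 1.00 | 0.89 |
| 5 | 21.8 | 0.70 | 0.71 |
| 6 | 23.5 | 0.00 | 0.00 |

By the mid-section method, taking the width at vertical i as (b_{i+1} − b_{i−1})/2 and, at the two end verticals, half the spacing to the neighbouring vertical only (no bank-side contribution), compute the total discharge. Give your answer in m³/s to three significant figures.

15.8 m³/s

w_2 = (11.3 − 0.0)/2 = 5.65 m; q_2 = 0.71 × 1.06 × 5.65 = 4.252 m³/s
w_3 = (15.6 − 4.0)/2 = 5.8 m; q_3 = 0.89 × 0.95 × 5.8 = 4.904 m³/s
w_4 = (21.8 − 11.3)/2 = 5.25 m; q_4 = 0.89 × 1.00 × 5.25 = 4.673 m³/s
w_5 = (23.5 − 15.6)/2 = 3.95 m; q_5 = 0.71 × 0.70 × 3.95 = 1.963 m³/s
Stations 1, 6 contribute zero (depth or velocity is 0).
Q = Σ qᵢ = 15.79 m³/s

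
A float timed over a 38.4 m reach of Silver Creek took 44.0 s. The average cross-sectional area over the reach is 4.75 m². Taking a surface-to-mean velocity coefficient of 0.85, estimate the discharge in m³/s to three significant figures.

v_surface = L / t̄ = 38.4 / 44 = 0.8727 m/s
v_mean = 0.85 × 0.8727 = 0.7418 m/s
Q = A × v_mean = 4.75 × 0.7418 = 3.524 m³/s

3.52 m³/s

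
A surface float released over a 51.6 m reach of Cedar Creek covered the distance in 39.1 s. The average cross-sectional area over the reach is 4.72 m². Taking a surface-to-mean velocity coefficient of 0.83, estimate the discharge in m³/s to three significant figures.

5.17 m³/s

v_surface = L / t̄ = 51.6 / 39.1 = 1.320 m/s
v_mean = 0.83 × 1.320 = 1.095 m/s
Q = A × v_mean = 4.72 × 1.095 = 5.170 m³/s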